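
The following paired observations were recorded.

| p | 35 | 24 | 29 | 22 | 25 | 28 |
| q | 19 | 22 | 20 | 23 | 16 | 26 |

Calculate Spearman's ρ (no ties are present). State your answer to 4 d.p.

Rank p: 6, 2, 5, 1, 3, 4
Rank q: 2, 4, 3, 5, 1, 6
d = rank(p) − rank(q): 4, -2, 2, -4, 2, -2; Σd² = 48
ρ = 1 − 6Σd² / [n(n²−1)] = 1 − 6×48 / (6×35) = 1 − 288/210 ≈ -0.3714

-0.3714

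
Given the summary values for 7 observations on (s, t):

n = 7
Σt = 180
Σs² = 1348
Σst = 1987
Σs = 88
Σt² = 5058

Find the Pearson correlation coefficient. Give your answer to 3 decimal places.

-0.856

r = (nΣst − ΣsΣt) / √[(nΣs² − (Σs)²)(nΣt² − (Σt)²)]
Numerator: 7×1987 − 88×180 = -1931
Denominator: √[(9436 − 7744)(35406 − 32400)] = √[1692 × 3006] = 2255.2499
r = -1931 / 2255.2499 ≈ -0.856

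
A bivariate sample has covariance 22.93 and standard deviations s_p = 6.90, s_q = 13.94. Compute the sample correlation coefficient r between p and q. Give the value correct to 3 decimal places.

0.238

r = Cov(p,q) / (s_p · s_q) = 22.93 / (6.90 × 13.94)
  = 22.93 / 96.1860 ≈ 0.238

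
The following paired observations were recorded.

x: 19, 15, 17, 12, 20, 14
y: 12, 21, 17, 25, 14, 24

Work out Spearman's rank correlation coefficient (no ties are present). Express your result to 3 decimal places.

Rank x: 5, 3, 4, 1, 6, 2
Rank y: 1, 4, 3, 6, 2, 5
d = rank(x) − rank(y): 4, -1, 1, -5, 4, -3; Σd² = 68
ρ = 1 − 6Σd² / [n(n²−1)] = 1 − 6×68 / (6×35) = 1 − 408/210 ≈ -0.943

-0.943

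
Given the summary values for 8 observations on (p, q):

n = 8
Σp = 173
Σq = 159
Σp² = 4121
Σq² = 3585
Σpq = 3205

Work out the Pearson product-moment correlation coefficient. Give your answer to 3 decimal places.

-0.581

r = (nΣpq − ΣpΣq) / √[(nΣp² − (Σp)²)(nΣq² − (Σq)²)]
Numerator: 8×3205 − 173×159 = -1867
Denominator: √[(32968 − 29929)(28680 − 25281)] = √[3039 × 3399] = 3213.9634
r = -1867 / 3213.9634 ≈ -0.581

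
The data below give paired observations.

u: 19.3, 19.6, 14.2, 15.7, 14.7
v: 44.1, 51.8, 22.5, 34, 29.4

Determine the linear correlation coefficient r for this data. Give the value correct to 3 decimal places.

n = 5, Σu = 83.5, Σv = 181.8, Σu² = 1420.87, Σv² = 7154.66, Σuv = 3151.89
nΣuv − ΣuΣv = 15759.45 − 15180.3 = 579.15
nΣu² − (Σu)² = 7104.35 − 6972.25 = 132.1; nΣv² − (Σv)² = 35773.3 − 33051.24 = 2722.06
r = 579.15 / √(132.1 × 2722.06) = 579.15 / 599.6533 ≈ 0.966

0.966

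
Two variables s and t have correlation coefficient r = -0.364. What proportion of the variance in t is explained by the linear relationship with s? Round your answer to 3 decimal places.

0.132

r² = (-0.364)² = 0.132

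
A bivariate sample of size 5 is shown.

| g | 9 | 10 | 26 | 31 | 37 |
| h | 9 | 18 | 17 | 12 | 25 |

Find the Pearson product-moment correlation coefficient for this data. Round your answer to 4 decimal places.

n = 5, Σg = 113, Σh = 81, Σg² = 3187, Σh² = 1463, Σgh = 2000
nΣgh − ΣgΣh = 10000 − 9153 = 847
nΣg² − (Σg)² = 15935 − 12769 = 3166; nΣh² − (Σh)² = 7315 − 6561 = 754
r = 847 / √(3166 × 754) = 847 / 1545.0450 ≈ 0.5482

0.5482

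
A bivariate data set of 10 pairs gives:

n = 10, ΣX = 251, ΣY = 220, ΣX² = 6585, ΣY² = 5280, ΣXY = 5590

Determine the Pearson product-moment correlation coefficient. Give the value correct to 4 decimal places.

r = (nΣXY − ΣXΣY) / √[(nΣX² − (ΣX)²)(nΣY² − (ΣY)²)]
Numerator: 10×5590 − 251×220 = 680
Denominator: √[(65850 − 63001)(52800 − 48400)] = √[2849 × 4400] = 3540.5649
r = 680 / 3540.5649 ≈ 0.1921

0.1921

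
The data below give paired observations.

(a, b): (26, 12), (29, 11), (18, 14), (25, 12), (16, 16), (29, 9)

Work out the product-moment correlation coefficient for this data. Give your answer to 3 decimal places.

n = 6, Σa = 143, Σb = 74, Σa² = 3563, Σb² = 942, Σab = 1700
nΣab − ΣaΣb = 10200 − 10582 = -382
nΣa² − (Σa)² = 21378 − 20449 = 929; nΣb² − (Σb)² = 5652 − 5476 = 176
r = -382 / √(929 × 176) = -382 / 404.3563 ≈ -0.945

-0.945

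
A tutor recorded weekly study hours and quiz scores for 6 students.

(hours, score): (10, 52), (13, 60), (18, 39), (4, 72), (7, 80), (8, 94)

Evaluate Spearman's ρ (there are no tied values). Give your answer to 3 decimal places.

-0.714

Rank hours: 4, 5, 6, 1, 2, 3
Rank score: 2, 3, 1, 4, 5, 6
d = rank(hours) − rank(score): 2, 2, 5, -3, -3, -3; Σd² = 60
ρ = 1 − 6Σd² / [n(n²−1)] = 1 − 6×60 / (6×35) = 1 − 360/210 ≈ -0.714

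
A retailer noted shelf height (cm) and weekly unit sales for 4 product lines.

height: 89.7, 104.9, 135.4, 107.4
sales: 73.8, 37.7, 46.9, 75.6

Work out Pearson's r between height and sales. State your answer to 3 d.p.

-0.498

n = 4, Σx = 437.4, Σy = 234, Σx² = 48918.02, Σy² = 14782.7, Σxy = 25044.29
nΣxy − ΣxΣy = 100177.16 − 102351.6 = -2174.44
nΣx² − (Σx)² = 195672.08 − 191318.76 = 4353.32; nΣy² − (Σy)² = 59130.8 − 54756 = 4374.8
r = -2174.44 / √(4353.32 × 4374.8) = -2174.44 / 4364.0468 ≈ -0.498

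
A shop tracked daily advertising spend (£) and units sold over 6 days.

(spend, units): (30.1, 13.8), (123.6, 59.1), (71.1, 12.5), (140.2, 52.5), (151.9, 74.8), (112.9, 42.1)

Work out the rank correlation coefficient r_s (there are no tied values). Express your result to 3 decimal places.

Rank spend: 1, 4, 2, 5, 6, 3
Rank units: 2, 5, 1, 4, 6, 3
d = rank(spend) − rank(units): -1, -1, 1, 1, 0, 0; Σd² = 4
ρ = 1 − 6Σd² / [n(n²−1)] = 1 − 6×4 / (6×35) = 1 − 24/210 ≈ 0.886

0.886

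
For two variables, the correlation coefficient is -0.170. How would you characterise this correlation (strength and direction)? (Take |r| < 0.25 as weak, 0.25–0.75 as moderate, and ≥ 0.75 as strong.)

weak negative

r = -0.170 < 0 so the relationship is negative.
|r| = 0.170, which falls in the weak range.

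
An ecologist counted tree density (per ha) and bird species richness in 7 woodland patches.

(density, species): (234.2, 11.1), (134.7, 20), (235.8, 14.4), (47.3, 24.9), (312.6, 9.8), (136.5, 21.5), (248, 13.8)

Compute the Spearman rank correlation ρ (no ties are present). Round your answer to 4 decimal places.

-0.8571

Rank density: 4, 2, 5, 1, 7, 3, 6
Rank species: 2, 5, 4, 7, 1, 6, 3
d = rank(density) − rank(species): 2, -3, 1, -6, 6, -3, 3; Σd² = 104
ρ = 1 − 6Σd² / [n(n²−1)] = 1 − 6×104 / (7×48) = 1 − 624/336 ≈ -0.8571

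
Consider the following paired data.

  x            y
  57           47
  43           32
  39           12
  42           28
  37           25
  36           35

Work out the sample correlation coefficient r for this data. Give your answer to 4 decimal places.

n = 6, Σx = 254, Σy = 179, Σx² = 11048, Σy² = 6011, Σxy = 7884
nΣxy − ΣxΣy = 47304 − 45466 = 1838
nΣx² − (Σx)² = 66288 − 64516 = 1772; nΣy² − (Σy)² = 36066 − 32041 = 4025
r = 1838 / √(1772 × 4025) = 1838 / 2670.6366 ≈ 0.6882

0.6882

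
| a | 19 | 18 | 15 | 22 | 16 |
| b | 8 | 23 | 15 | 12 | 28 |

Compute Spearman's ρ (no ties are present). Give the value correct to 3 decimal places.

Rank a: 4, 3, 1, 5, 2
Rank b: 1, 4, 3, 2, 5
d = rank(a) − rank(b): 3, -1, -2, 3, -3; Σd² = 32
ρ = 1 − 6Σd² / [n(n²−1)] = 1 − 6×32 / (5×24) = 1 − 192/120 ≈ -0.600

-0.600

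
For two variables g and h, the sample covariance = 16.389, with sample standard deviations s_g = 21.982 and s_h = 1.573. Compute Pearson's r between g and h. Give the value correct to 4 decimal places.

0.4740

r = Cov(g,h) / (s_g · s_h) = 16.389 / (21.982 × 1.573)
  = 16.389 / 34.5777 ≈ 0.4740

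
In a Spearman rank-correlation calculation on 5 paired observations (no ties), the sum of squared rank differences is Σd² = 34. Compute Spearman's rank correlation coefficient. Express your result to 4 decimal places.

-0.7000

ρ = 1 − 6Σd² / [n(n²−1)] = 1 − 6×34 / (5×24)
  = 1 − 204/120 = 1 − 1.70000 ≈ -0.7000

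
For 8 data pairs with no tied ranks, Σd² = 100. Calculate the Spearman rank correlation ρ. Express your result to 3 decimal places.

ρ = 1 − 6Σd² / [n(n²−1)] = 1 − 6×100 / (8×63)
  = 1 − 600/504 = 1 − 1.1905 ≈ -0.190

-0.190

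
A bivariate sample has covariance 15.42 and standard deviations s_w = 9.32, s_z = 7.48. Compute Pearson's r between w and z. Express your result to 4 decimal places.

r = Cov(w,z) / (s_w · s_z) = 15.42 / (9.32 × 7.48)
  = 15.42 / 69.7136 ≈ 0.2212

0.2212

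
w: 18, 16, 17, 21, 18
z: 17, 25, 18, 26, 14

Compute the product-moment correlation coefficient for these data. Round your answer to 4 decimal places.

0.2548

n = 5, Σw = 90, Σz = 100, Σw² = 1634, Σz² = 2110, Σwz = 1810
nΣwz − ΣwΣz = 9050 − 9000 = 50
nΣw² − (Σw)² = 8170 − 8100 = 70; nΣz² − (Σz)² = 10550 − 10000 = 550
r = 50 / √(70 × 550) = 50 / 196.2142 ≈ 0.2548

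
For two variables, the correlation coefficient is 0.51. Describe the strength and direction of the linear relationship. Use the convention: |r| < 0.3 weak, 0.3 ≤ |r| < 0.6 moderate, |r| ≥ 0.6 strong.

r = 0.51 > 0 so the relationship is positive.
|r| = 0.51, which falls in the moderate range.

moderate positive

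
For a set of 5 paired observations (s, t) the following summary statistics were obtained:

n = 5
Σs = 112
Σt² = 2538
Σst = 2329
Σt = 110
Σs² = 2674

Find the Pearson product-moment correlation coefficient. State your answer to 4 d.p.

r = (nΣst − ΣsΣt) / √[(nΣs² − (Σs)²)(nΣt² − (Σt)²)]
Numerator: 5×2329 − 112×110 = -675
Denominator: √[(13370 − 12544)(12690 − 12100)] = √[826 × 590] = 698.0974
r = -675 / 698.0974 ≈ -0.9669

-0.9669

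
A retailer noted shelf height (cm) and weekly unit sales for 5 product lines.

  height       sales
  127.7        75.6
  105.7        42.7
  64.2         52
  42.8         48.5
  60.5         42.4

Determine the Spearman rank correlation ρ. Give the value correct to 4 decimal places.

Rank height: 5, 4, 3, 1, 2
Rank sales: 5, 2, 4, 3, 1
d = rank(height) − rank(sales): 0, 2, -1, -2, 1; Σd² = 10
ρ = 1 − 6Σd² / [n(n²−1)] = 1 − 6×10 / (5×24) = 1 − 60/120 ≈ 0.5000

0.5000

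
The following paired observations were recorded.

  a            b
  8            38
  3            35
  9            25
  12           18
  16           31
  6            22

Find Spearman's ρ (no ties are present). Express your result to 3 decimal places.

Rank a: 3, 1, 4, 5, 6, 2
Rank b: 6, 5, 3, 1, 4, 2
d = rank(a) − rank(b): -3, -4, 1, 4, 2, 0; Σd² = 46
ρ = 1 − 6Σd² / [n(n²−1)] = 1 − 6×46 / (6×35) = 1 − 276/210 ≈ -0.314

-0.314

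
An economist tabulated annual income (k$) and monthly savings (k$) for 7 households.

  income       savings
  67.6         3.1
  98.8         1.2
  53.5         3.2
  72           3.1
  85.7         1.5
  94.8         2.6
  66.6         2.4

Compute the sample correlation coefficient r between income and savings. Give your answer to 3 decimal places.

n = 7, Σx = 539, Σy = 17.1, Σx² = 43144.54, Σy² = 45.67, Σxy = 1257.39
nΣxy − ΣxΣy = 8801.73 − 9216.9 = -415.17
nΣx² − (Σx)² = 302011.78 − 290521 = 11490.78; nΣy² − (Σy)² = 319.69 − 292.41 = 27.28
r = -415.17 / √(11490.78 × 27.28) = -415.17 / 559.8826 ≈ -0.742

-0.742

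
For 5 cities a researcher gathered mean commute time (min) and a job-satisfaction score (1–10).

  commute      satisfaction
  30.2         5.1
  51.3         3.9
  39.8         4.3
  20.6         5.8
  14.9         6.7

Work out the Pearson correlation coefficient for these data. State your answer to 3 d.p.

n = 5, Σx = 156.8, Σy = 25.8, Σx² = 5774.14, Σy² = 138.24, Σxy = 744.54
nΣxy − ΣxΣy = 3722.7 − 4045.44 = -322.74
nΣx² − (Σx)² = 28870.7 − 24586.24 = 4284.46; nΣy² − (Σy)² = 691.2 − 665.64 = 25.56
r = -322.74 / √(4284.46 × 25.56) = -322.74 / 330.9242 ≈ -0.975

-0.975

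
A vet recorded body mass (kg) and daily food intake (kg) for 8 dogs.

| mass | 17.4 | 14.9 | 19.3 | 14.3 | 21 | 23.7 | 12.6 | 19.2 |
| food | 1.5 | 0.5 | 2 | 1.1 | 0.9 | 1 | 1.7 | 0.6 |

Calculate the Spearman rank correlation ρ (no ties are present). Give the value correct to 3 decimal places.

-0.167

Rank mass: 4, 3, 6, 2, 7, 8, 1, 5
Rank food: 6, 1, 8, 5, 3, 4, 7, 2
d = rank(mass) − rank(food): -2, 2, -2, -3, 4, 4, -6, 3; Σd² = 98
ρ = 1 − 6Σd² / [n(n²−1)] = 1 − 6×98 / (8×63) = 1 − 588/504 ≈ -0.167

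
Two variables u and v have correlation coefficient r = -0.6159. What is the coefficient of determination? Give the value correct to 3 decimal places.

0.379

r² = (-0.6159)² = 0.379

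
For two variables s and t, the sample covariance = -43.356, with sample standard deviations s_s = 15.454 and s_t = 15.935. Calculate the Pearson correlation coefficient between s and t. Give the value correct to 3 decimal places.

r = Cov(s,t) / (s_s · s_t) = -43.356 / (15.454 × 15.935)
  = -43.356 / 246.2595 ≈ -0.176

-0.176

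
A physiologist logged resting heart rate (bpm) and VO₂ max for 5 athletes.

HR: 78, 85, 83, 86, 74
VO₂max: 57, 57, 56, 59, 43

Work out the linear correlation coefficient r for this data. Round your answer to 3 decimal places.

n = 5, Σx = 406, Σy = 272, Σx² = 33070, Σy² = 14964, Σxy = 22195
nΣxy − ΣxΣy = 110975 − 110432 = 543
nΣx² − (Σx)² = 165350 − 164836 = 514; nΣy² − (Σy)² = 74820 − 73984 = 836
r = 543 / √(514 × 836) = 543 / 655.5181 ≈ 0.828

0.828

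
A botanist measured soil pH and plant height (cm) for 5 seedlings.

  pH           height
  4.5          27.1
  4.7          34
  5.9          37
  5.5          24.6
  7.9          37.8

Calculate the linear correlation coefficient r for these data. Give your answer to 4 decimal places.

0.5928

n = 5, Σx = 28.5, Σy = 160.5, Σx² = 169.81, Σy² = 5293.41, Σxy = 933.97
nΣxy − ΣxΣy = 4669.85 − 4574.25 = 95.6
nΣx² − (Σx)² = 849.05 − 812.25 = 36.8; nΣy² − (Σy)² = 26467.05 − 25760.25 = 706.8
r = 95.6 / √(36.8 × 706.8) = 95.6 / 161.2769 ≈ 0.5928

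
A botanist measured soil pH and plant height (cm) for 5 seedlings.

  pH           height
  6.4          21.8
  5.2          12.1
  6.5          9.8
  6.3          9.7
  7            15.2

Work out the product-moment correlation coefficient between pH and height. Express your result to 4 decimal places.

0.2132

n = 5, Σx = 31.4, Σy = 68.6, Σx² = 198.94, Σy² = 1042.82, Σxy = 433.65
nΣxy − ΣxΣy = 2168.25 − 2154.04 = 14.21
nΣx² − (Σx)² = 994.7 − 985.96 = 8.74; nΣy² − (Σy)² = 5214.1 − 4705.96 = 508.14
r = 14.21 / √(8.74 × 508.14) = 14.21 / 66.6419 ≈ 0.2132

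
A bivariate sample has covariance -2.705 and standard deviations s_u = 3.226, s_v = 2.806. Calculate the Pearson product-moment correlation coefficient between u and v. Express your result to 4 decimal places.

r = Cov(u,v) / (s_u · s_v) = -2.705 / (3.226 × 2.806)
  = -2.705 / 9.0522 ≈ -0.2988

-0.2988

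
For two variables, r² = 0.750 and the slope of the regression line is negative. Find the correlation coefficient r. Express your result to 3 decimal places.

-0.866

|r| = √0.750 = 0.866
The association is negative, so r = −0.866.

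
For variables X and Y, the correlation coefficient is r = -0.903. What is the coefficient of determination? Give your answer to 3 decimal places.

0.815

r² = (-0.903)² = 0.815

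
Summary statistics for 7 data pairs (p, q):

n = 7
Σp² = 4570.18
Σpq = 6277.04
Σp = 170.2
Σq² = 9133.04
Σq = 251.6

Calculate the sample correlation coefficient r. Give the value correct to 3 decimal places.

r = (nΣpq − ΣpΣq) / √[(nΣp² − (Σp)²)(nΣq² − (Σq)²)]
Numerator: 7×6277.04 − 170.2×251.6 = 1116.96
Denominator: √[(31991.26 − 28968.04)(63931.28 − 63302.56)] = √[3023.22 × 628.72] = 1378.6801
r = 1116.96 / 1378.6801 ≈ 0.810

0.810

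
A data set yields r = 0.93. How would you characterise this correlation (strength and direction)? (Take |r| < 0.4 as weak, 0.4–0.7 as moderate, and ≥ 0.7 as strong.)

r = 0.93 > 0 so the relationship is positive.
|r| = 0.93, which falls in the strong range.

strong positive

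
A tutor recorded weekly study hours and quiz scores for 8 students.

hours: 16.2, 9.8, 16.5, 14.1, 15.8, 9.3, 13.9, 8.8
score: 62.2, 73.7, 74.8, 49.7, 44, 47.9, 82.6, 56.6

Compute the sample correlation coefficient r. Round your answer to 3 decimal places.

0.116

n = 8, Σx = 104.4, Σy = 491.5, Σx² = 1436.32, Σy² = 31622.39, Σxy = 6451.76
nΣxy − ΣxΣy = 51614.08 − 51312.6 = 301.48
nΣx² − (Σx)² = 11490.56 − 10899.36 = 591.2; nΣy² − (Σy)² = 252979.12 − 241572.25 = 11406.87
r = 301.48 / √(591.2 × 11406.87) = 301.48 / 2596.8715 ≈ 0.116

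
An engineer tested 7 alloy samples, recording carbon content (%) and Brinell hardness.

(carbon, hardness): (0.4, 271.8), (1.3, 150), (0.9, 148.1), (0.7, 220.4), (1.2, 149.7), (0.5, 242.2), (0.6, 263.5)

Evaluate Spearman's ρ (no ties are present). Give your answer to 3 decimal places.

-0.821

Rank carbon: 1, 7, 5, 4, 6, 2, 3
Rank hardness: 7, 3, 1, 4, 2, 5, 6
d = rank(carbon) − rank(hardness): -6, 4, 4, 0, 4, -3, -3; Σd² = 102
ρ = 1 − 6Σd² / [n(n²−1)] = 1 − 6×102 / (7×48) = 1 − 612/336 ≈ -0.821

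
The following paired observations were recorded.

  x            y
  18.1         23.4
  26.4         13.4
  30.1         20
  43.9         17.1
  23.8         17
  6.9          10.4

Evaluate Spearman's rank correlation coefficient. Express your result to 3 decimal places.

Rank x: 2, 4, 5, 6, 3, 1
Rank y: 6, 2, 5, 4, 3, 1
d = rank(x) − rank(y): -4, 2, 0, 2, 0, 0; Σd² = 24
ρ = 1 − 6Σd² / [n(n²−1)] = 1 − 6×24 / (6×35) = 1 − 144/210 ≈ 0.314

0.314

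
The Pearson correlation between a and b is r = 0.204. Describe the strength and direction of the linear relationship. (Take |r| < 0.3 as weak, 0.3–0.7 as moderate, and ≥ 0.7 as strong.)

r = 0.204 > 0 so the relationship is positive.
|r| = 0.204, which falls in the weak range.

weak positive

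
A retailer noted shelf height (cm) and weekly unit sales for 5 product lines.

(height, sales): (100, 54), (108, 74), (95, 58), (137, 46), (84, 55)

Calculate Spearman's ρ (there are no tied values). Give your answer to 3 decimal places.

Rank height: 3, 4, 2, 5, 1
Rank sales: 2, 5, 4, 1, 3
d = rank(height) − rank(sales): 1, -1, -2, 4, -2; Σd² = 26
ρ = 1 − 6Σd² / [n(n²−1)] = 1 − 6×26 / (5×24) = 1 − 156/120 ≈ -0.300

-0.300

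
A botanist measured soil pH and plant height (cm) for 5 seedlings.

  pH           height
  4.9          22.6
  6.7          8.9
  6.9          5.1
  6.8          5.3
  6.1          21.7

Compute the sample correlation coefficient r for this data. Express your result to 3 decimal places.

n = 5, Σx = 31.4, Σy = 63.6, Σx² = 199.96, Σy² = 1114.96, Σxy = 373.97
nΣxy − ΣxΣy = 1869.85 − 1997.04 = -127.19
nΣx² − (Σx)² = 999.8 − 985.96 = 13.84; nΣy² − (Σy)² = 5574.8 − 4044.96 = 1529.84
r = -127.19 / √(13.84 × 1529.84) = -127.19 / 145.5094 ≈ -0.874

-0.874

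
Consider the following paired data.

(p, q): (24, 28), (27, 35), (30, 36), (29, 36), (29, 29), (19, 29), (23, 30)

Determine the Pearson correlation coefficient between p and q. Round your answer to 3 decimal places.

0.651

n = 7, Σp = 181, Σq = 223, Σp² = 4777, Σq² = 7183, Σpq = 5823
nΣpq − ΣpΣq = 40761 − 40363 = 398
nΣp² − (Σp)² = 33439 − 32761 = 678; nΣq² − (Σq)² = 50281 − 49729 = 552
r = 398 / √(678 × 552) = 398 / 611.7647 ≈ 0.651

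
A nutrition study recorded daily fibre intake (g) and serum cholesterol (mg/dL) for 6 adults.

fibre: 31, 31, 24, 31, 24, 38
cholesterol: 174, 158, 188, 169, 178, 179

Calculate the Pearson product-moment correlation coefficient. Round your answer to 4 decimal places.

-0.3308

n = 6, Σx = 179, Σy = 1046, Σx² = 5479, Σy² = 182870, Σxy = 31117
nΣxy − ΣxΣy = 186702 − 187234 = -532
nΣx² − (Σx)² = 32874 − 32041 = 833; nΣy² − (Σy)² = 1097220 − 1094116 = 3104
r = -532 / √(833 × 3104) = -532 / 1607.9900 ≈ -0.3308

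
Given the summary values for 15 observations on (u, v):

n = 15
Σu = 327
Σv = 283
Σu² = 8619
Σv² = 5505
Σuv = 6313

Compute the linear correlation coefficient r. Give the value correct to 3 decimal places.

0.289

r = (nΣuv − ΣuΣv) / √[(nΣu² − (Σu)²)(nΣv² − (Σv)²)]
Numerator: 15×6313 − 327×283 = 2154
Denominator: √[(129285 − 106929)(82575 − 80089)] = √[22356 × 2486] = 7454.9994
r = 2154 / 7454.9994 ≈ 0.289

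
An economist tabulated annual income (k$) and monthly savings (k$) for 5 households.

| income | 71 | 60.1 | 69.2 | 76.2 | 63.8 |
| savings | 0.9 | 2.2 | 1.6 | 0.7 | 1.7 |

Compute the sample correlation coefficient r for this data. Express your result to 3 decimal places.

n = 5, Σx = 340.3, Σy = 7.1, Σx² = 23318.53, Σy² = 11.59, Σxy = 468.64
nΣxy − ΣxΣy = 2343.2 − 2416.13 = -72.93
nΣx² − (Σx)² = 116592.65 − 115804.09 = 788.56; nΣy² − (Σy)² = 57.95 − 50.41 = 7.54
r = -72.93 / √(788.56 × 7.54) = -72.93 / 77.1086 ≈ -0.946

-0.946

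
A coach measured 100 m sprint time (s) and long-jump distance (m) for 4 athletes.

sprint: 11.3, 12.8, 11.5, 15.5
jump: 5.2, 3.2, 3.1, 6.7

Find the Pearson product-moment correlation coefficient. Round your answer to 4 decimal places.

0.6691

n = 4, Σx = 51.1, Σy = 18.2, Σx² = 664.03, Σy² = 91.78, Σxy = 239.22
nΣxy − ΣxΣy = 956.88 − 930.02 = 26.86
nΣx² − (Σx)² = 2656.12 − 2611.21 = 44.91; nΣy² − (Σy)² = 367.12 − 331.24 = 35.88
r = 26.86 / √(44.91 × 35.88) = 26.86 / 40.1419 ≈ 0.6691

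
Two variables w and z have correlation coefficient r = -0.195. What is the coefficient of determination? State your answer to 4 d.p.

0.0380

r² = (-0.195)² = 0.0380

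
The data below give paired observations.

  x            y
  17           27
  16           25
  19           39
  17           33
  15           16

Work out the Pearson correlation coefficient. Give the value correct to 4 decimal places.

n = 5, Σx = 84, Σy = 140, Σx² = 1420, Σy² = 4220, Σxy = 2401
nΣxy − ΣxΣy = 12005 − 11760 = 245
nΣx² − (Σx)² = 7100 − 7056 = 44; nΣy² − (Σy)² = 21100 − 19600 = 1500
r = 245 / √(44 × 1500) = 245 / 256.9047 ≈ 0.9537

0.9537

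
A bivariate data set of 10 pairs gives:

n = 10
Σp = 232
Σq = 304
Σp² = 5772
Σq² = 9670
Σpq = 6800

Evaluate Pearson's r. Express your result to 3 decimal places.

r = (nΣpq − ΣpΣq) / √[(nΣp² − (Σp)²)(nΣq² − (Σq)²)]
Numerator: 10×6800 − 232×304 = -2528
Denominator: √[(57720 − 53824)(96700 − 92416)] = √[3896 × 4284] = 4085.3964
r = -2528 / 4085.3964 ≈ -0.619

-0.619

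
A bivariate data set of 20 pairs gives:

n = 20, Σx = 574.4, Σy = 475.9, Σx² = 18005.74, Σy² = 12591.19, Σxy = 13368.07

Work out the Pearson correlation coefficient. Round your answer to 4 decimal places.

r = (nΣxy − ΣxΣy) / √[(nΣx² − (Σx)²)(nΣy² − (Σy)²)]
Numerator: 20×13368.07 − 574.4×475.9 = -5995.56
Denominator: √[(360114.8 − 329935.36)(251823.8 − 226480.81)] = √[30179.44 × 25342.99] = 27655.6910
r = -5995.56 / 27655.6910 ≈ -0.2168

-0.2168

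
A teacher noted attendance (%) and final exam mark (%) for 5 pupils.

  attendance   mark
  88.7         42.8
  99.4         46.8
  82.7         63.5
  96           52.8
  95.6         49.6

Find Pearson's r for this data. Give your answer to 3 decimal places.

-0.562

n = 5, Σx = 462.4, Σy = 255.5, Σx² = 42942.7, Σy² = 13302.33, Σxy = 23510.29
nΣxy − ΣxΣy = 117551.45 − 118143.2 = -591.75
nΣx² − (Σx)² = 214713.5 − 213813.76 = 899.74; nΣy² − (Σy)² = 66511.65 − 65280.25 = 1231.4
r = -591.75 / √(899.74 × 1231.4) = -591.75 / 1052.5872 ≈ -0.562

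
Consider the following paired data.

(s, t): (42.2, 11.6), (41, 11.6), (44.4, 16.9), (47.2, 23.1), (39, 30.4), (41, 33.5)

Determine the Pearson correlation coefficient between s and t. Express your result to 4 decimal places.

-0.2378

n = 6, Σs = 254.8, Σt = 127.1, Σs² = 10863.04, Σt² = 3134.75, Σst = 5364.9
nΣst − ΣsΣt = 32189.4 − 32385.08 = -195.68
nΣs² − (Σs)² = 65178.24 − 64923.04 = 255.2; nΣt² − (Σt)² = 18808.5 − 16154.41 = 2654.09
r = -195.68 / √(255.2 × 2654.09) = -195.68 / 822.9968 ≈ -0.2378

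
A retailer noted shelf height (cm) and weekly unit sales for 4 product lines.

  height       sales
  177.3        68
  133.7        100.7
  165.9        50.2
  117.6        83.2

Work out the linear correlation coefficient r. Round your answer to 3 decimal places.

n = 4, Σx = 594.5, Σy = 302.1, Σx² = 90663.55, Σy² = 24206.77, Σxy = 43632.49
nΣxy − ΣxΣy = 174529.96 − 179598.45 = -5068.49
nΣx² − (Σx)² = 362654.2 − 353430.25 = 9223.95; nΣy² − (Σy)² = 96827.08 − 91264.41 = 5562.67
r = -5068.49 / √(9223.95 × 5562.67) = -5068.49 / 7163.0852 ≈ -0.708

-0.708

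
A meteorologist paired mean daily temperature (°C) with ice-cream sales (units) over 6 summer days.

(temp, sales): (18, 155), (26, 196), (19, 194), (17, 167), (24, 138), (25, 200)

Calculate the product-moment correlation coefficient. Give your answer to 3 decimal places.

n = 6, Σx = 129, Σy = 1050, Σx² = 2851, Σy² = 187010, Σxy = 22723
nΣxy − ΣxΣy = 136338 − 135450 = 888
nΣx² − (Σx)² = 17106 − 16641 = 465; nΣy² − (Σy)² = 1122060 − 1102500 = 19560
r = 888 / √(465 × 19560) = 888 / 3015.8581 ≈ 0.294

0.294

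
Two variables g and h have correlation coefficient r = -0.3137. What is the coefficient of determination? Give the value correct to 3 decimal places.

r² = (-0.3137)² = 0.098

0.098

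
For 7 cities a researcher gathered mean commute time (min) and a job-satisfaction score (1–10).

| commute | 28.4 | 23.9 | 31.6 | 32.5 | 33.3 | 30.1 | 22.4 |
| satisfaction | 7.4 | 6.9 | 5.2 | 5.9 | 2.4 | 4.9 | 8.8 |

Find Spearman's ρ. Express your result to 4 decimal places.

-0.8214

Rank commute: 3, 2, 5, 6, 7, 4, 1
Rank satisfaction: 6, 5, 3, 4, 1, 2, 7
d = rank(commute) − rank(satisfaction): -3, -3, 2, 2, 6, 2, -6; Σd² = 102
ρ = 1 − 6Σd² / [n(n²−1)] = 1 − 6×102 / (7×48) = 1 − 612/336 ≈ -0.8214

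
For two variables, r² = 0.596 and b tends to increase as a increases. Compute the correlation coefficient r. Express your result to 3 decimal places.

|r| = √0.596 = 0.772
The association is positive, so r = 0.772.

0.772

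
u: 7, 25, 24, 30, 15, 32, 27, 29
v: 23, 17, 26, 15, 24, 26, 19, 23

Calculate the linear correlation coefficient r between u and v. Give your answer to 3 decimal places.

-0.224

n = 8, Σu = 189, Σv = 173, Σu² = 4969, Σv² = 3861, Σuv = 4032
nΣuv − ΣuΣv = 32256 − 32697 = -441
nΣu² − (Σu)² = 39752 − 35721 = 4031; nΣv² − (Σv)² = 30888 − 29929 = 959
r = -441 / √(4031 × 959) = -441 / 1966.1457 ≈ -0.224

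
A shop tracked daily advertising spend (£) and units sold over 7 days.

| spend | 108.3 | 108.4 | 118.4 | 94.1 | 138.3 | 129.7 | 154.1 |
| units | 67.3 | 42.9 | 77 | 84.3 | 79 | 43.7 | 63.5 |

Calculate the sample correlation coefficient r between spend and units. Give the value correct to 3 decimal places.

-0.144

n = 7, Σx = 851.3, Σy = 457.7, Σx² = 106048.61, Σy² = 31588.13, Σxy = 55367.32
nΣxy − ΣxΣy = 387571.24 − 389640.01 = -2068.77
nΣx² − (Σx)² = 742340.27 − 724711.69 = 17628.58; nΣy² − (Σy)² = 221116.91 − 209489.29 = 11627.62
r = -2068.77 / √(17628.58 × 11627.62) = -2068.77 / 14317.0678 ≈ -0.144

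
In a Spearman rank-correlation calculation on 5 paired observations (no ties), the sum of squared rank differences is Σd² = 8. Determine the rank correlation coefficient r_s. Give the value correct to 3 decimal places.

ρ = 1 − 6Σd² / [n(n²−1)] = 1 − 6×8 / (5×24)
  = 1 − 48/120 = 1 − 0.4000 ≈ 0.600

0.600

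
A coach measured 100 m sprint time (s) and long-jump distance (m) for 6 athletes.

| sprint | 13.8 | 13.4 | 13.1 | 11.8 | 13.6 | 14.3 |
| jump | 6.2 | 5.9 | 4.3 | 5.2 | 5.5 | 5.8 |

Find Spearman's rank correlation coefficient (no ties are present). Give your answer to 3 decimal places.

0.657

Rank sprint: 5, 3, 2, 1, 4, 6
Rank jump: 6, 5, 1, 2, 3, 4
d = rank(sprint) − rank(jump): -1, -2, 1, -1, 1, 2; Σd² = 12
ρ = 1 − 6Σd² / [n(n²−1)] = 1 − 6×12 / (6×35) = 1 − 72/210 ≈ 0.657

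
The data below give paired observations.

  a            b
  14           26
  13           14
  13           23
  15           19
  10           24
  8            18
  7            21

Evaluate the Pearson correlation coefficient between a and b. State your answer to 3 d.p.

0.051

n = 7, Σa = 80, Σb = 145, Σa² = 972, Σb² = 3103, Σab = 1661
nΣab − ΣaΣb = 11627 − 11600 = 27
nΣa² − (Σa)² = 6804 − 6400 = 404; nΣb² − (Σb)² = 21721 − 21025 = 696
r = 27 / √(404 × 696) = 27 / 530.2679 ≈ 0.051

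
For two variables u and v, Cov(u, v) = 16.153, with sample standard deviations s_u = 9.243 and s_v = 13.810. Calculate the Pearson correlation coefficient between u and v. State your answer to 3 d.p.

0.127

r = Cov(u,v) / (s_u · s_v) = 16.153 / (9.243 × 13.810)
  = 16.153 / 127.6458 ≈ 0.127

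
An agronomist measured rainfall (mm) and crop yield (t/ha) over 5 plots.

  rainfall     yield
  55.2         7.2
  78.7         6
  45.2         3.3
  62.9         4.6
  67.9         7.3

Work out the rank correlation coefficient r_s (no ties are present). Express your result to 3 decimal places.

Rank rainfall: 2, 5, 1, 3, 4
Rank yield: 4, 3, 1, 2, 5
d = rank(rainfall) − rank(yield): -2, 2, 0, 1, -1; Σd² = 10
ρ = 1 − 6Σd² / [n(n²−1)] = 1 − 6×10 / (5×24) = 1 − 60/120 ≈ 0.500

0.500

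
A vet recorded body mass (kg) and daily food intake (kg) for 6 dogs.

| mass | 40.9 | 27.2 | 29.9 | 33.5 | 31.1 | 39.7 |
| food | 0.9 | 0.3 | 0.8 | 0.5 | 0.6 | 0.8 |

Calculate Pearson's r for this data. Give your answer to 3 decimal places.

0.735

n = 6, Σx = 202.3, Σy = 3.9, Σx² = 6972.21, Σy² = 2.79, Σxy = 136.06
nΣxy − ΣxΣy = 816.36 − 788.97 = 27.39
nΣx² − (Σx)² = 41833.26 − 40925.29 = 907.97; nΣy² − (Σy)² = 16.74 − 15.21 = 1.53
r = 27.39 / √(907.97 × 1.53) = 27.39 / 37.2719 ≈ 0.735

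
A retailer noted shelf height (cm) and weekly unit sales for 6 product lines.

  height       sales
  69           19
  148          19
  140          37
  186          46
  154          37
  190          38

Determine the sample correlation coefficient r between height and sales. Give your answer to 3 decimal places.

0.742

n = 6, Σx = 887, Σy = 196, Σx² = 140677, Σy² = 7020, Σxy = 30777
nΣxy − ΣxΣy = 184662 − 173852 = 10810
nΣx² − (Σx)² = 844062 − 786769 = 57293; nΣy² − (Σy)² = 42120 − 38416 = 3704
r = 10810 / √(57293 × 3704) = 10810 / 14567.5417 ≈ 0.742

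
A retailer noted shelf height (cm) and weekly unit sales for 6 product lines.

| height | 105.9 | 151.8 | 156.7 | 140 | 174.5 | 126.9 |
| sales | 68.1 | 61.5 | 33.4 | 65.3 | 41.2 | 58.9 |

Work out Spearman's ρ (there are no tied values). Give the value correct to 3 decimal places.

Rank height: 1, 4, 5, 3, 6, 2
Rank sales: 6, 4, 1, 5, 2, 3
d = rank(height) − rank(sales): -5, 0, 4, -2, 4, -1; Σd² = 62
ρ = 1 − 6Σd² / [n(n²−1)] = 1 − 6×62 / (6×35) = 1 − 372/210 ≈ -0.771

-0.771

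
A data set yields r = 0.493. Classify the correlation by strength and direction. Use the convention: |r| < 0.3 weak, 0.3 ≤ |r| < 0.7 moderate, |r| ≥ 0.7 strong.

r = 0.493 > 0 so the relationship is positive.
|r| = 0.493, which falls in the moderate range.

moderate positive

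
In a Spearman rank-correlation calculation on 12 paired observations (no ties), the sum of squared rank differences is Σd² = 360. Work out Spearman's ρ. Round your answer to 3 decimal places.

-0.259

ρ = 1 − 6Σd² / [n(n²−1)] = 1 − 6×360 / (12×143)
  = 1 − 2160/1716 = 1 − 1.2587 ≈ -0.259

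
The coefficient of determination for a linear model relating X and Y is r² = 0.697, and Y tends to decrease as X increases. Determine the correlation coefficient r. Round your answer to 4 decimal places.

-0.8349

|r| = √0.697 = 0.8349
The association is negative, so r = −0.8349.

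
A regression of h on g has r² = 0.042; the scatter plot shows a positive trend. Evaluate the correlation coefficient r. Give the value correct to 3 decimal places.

|r| = √0.042 = 0.205
The association is positive, so r = 0.205.

0.205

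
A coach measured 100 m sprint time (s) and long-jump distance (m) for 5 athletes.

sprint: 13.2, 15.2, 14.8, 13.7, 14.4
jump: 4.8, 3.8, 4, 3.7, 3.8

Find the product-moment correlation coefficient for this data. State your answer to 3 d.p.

-0.614

n = 5, Σx = 71.3, Σy = 20.1, Σx² = 1019.37, Σy² = 81.61, Σxy = 285.73
nΣxy − ΣxΣy = 1428.65 − 1433.13 = -4.48
nΣx² − (Σx)² = 5096.85 − 5083.69 = 13.16; nΣy² − (Σy)² = 408.05 − 404.01 = 4.04
r = -4.48 / √(13.16 × 4.04) = -4.48 / 7.2915 ≈ -0.614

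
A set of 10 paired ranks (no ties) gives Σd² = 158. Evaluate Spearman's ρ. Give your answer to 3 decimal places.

ρ = 1 − 6Σd² / [n(n²−1)] = 1 − 6×158 / (10×99)
  = 1 − 948/990 = 1 − 0.9576 ≈ 0.042

0.042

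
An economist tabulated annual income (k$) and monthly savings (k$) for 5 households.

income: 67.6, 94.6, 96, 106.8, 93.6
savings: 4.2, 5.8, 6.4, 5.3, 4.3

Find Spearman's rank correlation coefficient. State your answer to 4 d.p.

Rank income: 1, 3, 4, 5, 2
Rank savings: 1, 4, 5, 3, 2
d = rank(income) − rank(savings): 0, -1, -1, 2, 0; Σd² = 6
ρ = 1 − 6Σd² / [n(n²−1)] = 1 − 6×6 / (5×24) = 1 − 36/120 ≈ 0.7000

0.7000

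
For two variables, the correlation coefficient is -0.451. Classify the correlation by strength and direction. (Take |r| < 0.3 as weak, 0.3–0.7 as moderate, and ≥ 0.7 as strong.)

moderate negative

r = -0.451 < 0 so the relationship is negative.
|r| = 0.451, which falls in the moderate range.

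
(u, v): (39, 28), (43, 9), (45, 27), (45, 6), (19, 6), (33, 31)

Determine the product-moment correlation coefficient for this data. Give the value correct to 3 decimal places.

0.176

n = 6, Σu = 224, Σv = 107, Σu² = 8870, Σv² = 2627, Σuv = 4101
nΣuv − ΣuΣv = 24606 − 23968 = 638
nΣu² − (Σu)² = 53220 − 50176 = 3044; nΣv² − (Σv)² = 15762 − 11449 = 4313
r = 638 / √(3044 × 4313) = 638 / 3623.3647 ≈ 0.176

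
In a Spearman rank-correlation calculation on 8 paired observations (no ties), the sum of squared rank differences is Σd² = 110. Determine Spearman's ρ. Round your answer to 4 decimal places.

ρ = 1 − 6Σd² / [n(n²−1)] = 1 − 6×110 / (8×63)
  = 1 − 660/504 = 1 − 1.30952 ≈ -0.3095

-0.3095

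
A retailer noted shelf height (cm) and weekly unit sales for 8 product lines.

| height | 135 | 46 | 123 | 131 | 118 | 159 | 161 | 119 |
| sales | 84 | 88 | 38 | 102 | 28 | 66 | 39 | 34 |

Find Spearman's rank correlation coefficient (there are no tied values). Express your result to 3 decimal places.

0.190

Rank height: 6, 1, 4, 5, 2, 7, 8, 3
Rank sales: 6, 7, 3, 8, 1, 5, 4, 2
d = rank(height) − rank(sales): 0, -6, 1, -3, 1, 2, 4, 1; Σd² = 68
ρ = 1 − 6Σd² / [n(n²−1)] = 1 − 6×68 / (8×63) = 1 − 408/504 ≈ 0.190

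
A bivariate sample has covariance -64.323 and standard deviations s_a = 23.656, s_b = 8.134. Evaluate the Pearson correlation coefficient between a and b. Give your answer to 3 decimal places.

-0.334

r = Cov(a,b) / (s_a · s_b) = -64.323 / (23.656 × 8.134)
  = -64.323 / 192.4179 ≈ -0.334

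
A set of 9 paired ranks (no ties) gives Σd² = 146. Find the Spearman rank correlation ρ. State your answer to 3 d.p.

ρ = 1 − 6Σd² / [n(n²−1)] = 1 − 6×146 / (9×80)
  = 1 − 876/720 = 1 − 1.2167 ≈ -0.217

-0.217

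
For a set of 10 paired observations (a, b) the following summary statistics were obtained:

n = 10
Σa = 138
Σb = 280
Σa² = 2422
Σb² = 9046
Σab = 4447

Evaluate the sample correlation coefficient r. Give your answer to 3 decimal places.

0.738

r = (nΣab − ΣaΣb) / √[(nΣa² − (Σa)²)(nΣb² − (Σb)²)]
Numerator: 10×4447 − 138×280 = 5830
Denominator: √[(24220 − 19044)(90460 − 78400)] = √[5176 × 12060] = 7900.7949
r = 5830 / 7900.7949 ≈ 0.738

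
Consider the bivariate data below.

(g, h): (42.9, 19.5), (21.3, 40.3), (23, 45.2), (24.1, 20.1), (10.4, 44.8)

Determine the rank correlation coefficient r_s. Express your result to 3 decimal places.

Rank g: 5, 2, 3, 4, 1
Rank h: 1, 3, 5, 2, 4
d = rank(g) − rank(h): 4, -1, -2, 2, -3; Σd² = 34
ρ = 1 − 6Σd² / [n(n²−1)] = 1 − 6×34 / (5×24) = 1 − 204/120 ≈ -0.700

-0.700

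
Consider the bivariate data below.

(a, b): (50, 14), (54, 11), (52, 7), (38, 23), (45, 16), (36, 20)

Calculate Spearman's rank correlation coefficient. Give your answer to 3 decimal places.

Rank a: 4, 6, 5, 2, 3, 1
Rank b: 3, 2, 1, 6, 4, 5
d = rank(a) − rank(b): 1, 4, 4, -4, -1, -4; Σd² = 66
ρ = 1 − 6Σd² / [n(n²−1)] = 1 − 6×66 / (6×35) = 1 − 396/210 ≈ -0.886

-0.886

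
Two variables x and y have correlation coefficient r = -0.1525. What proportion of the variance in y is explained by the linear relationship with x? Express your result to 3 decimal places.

0.023

r² = (-0.1525)² = 0.023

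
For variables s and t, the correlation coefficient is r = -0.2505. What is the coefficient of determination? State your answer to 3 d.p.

0.063

r² = (-0.2505)² = 0.063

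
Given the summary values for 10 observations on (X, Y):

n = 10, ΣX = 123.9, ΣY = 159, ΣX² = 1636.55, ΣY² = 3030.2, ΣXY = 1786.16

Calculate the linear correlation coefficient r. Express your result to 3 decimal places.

-0.815

r = (nΣXY − ΣXΣY) / √[(nΣX² − (ΣX)²)(nΣY² − (ΣY)²)]
Numerator: 10×1786.16 − 123.9×159 = -1838.5
Denominator: √[(16365.5 − 15351.21)(30302 − 25281)] = √[1014.29 × 5021] = 2256.7122
r = -1838.5 / 2256.7122 ≈ -0.815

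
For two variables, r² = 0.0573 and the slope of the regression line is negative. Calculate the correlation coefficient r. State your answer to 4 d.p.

|r| = √0.0573 = 0.2394
The association is negative, so r = −0.2394.

-0.2394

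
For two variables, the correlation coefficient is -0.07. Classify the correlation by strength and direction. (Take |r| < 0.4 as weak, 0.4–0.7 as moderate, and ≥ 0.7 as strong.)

weak negative

r = -0.07 < 0 so the relationship is negative.
|r| = 0.07, which falls in the weak range.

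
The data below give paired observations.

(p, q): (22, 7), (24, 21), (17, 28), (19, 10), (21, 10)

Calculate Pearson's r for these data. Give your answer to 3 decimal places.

-0.328

n = 5, Σp = 103, Σq = 76, Σp² = 2151, Σq² = 1474, Σpq = 1534
nΣpq − ΣpΣq = 7670 − 7828 = -158
nΣp² − (Σp)² = 10755 − 10609 = 146; nΣq² − (Σq)² = 7370 − 5776 = 1594
r = -158 / √(146 × 1594) = -158 / 482.4148 ≈ -0.328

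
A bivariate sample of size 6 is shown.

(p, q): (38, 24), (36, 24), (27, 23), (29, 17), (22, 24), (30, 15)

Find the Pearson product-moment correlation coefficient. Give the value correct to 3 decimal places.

n = 6, Σp = 182, Σq = 127, Σp² = 5694, Σq² = 2771, Σpq = 3868
nΣpq − ΣpΣq = 23208 − 23114 = 94
nΣp² − (Σp)² = 34164 − 33124 = 1040; nΣq² − (Σq)² = 16626 − 16129 = 497
r = 94 / √(1040 × 497) = 94 / 718.9437 ≈ 0.131

0.131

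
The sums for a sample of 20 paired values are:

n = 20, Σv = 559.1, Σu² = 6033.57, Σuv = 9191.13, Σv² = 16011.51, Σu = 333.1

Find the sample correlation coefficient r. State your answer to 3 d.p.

r = (nΣuv − ΣuΣv) / √[(nΣu² − (Σu)²)(nΣv² − (Σv)²)]
Numerator: 20×9191.13 − 333.1×559.1 = -2413.61
Denominator: √[(120671.4 − 110955.61)(320230.2 − 312592.81)] = √[9715.79 × 7637.39] = 8614.1324
r = -2413.61 / 8614.1324 ≈ -0.280

-0.280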